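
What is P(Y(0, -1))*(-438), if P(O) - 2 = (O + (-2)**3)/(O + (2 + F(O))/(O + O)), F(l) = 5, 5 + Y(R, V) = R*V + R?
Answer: -35624/19 ≈ -1874.9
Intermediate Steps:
Y(R, V) = -5 + R + R*V (Y(R, V) = -5 + (R*V + R) = -5 + (R + R*V) = -5 + R + R*V)
P(O) = 2 + (-8 + O)/(O + 7/(2*O)) (P(O) = 2 + (O + (-2)**3)/(O + (2 + 5)/(O + O)) = 2 + (O - 8)/(O + 7/((2*O))) = 2 + (-8 + O)/(O + 7*(1/(2*O))) = 2 + (-8 + O)/(O + 7/(2*O)))
P(Y(0, -1))*(-438) = (2*(7 - 8*(-5 + 0 + 0*(-1)) + 3*(-5 + 0 + 0*(-1))**2)/(7 + 2*(-5 + 0 + 0*(-1))**2))*(-438) = (2*(7 - 8*(-5 + 0 + 0) + 3*(-5 + 0 + 0)**2)/(7 + 2*(-5 + 0 + 0)**2))*(-438) = (2*(7 - 8*(-5) + 3*(-5)**2)/(7 + 2*(-5)**2))*(-438) = (2*(7 + 40 + 3*25)/(7 + 2*25))*(-438) = (2*(7 + 40 + 75)/(7 + 50))*(-438) = (2*122/57)*(-438) = (2*(1/57)*122)*(-438) = (244/57)*(-438) = -35624/19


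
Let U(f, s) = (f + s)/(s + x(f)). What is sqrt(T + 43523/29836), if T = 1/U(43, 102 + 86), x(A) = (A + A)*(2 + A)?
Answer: sqrt(225937865343729)/3446058 ≈ 4.3619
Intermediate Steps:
x(A) = 2*A*(2 + A) (x(A) = (2*A)*(2 + A) = 2*A*(2 + A))
U(f, s) = (f + s)/(s + 2*f*(2 + f))
T = 4058/231 (T = 1/((43 + (102 + 86))/((102 + 86) + 2*43*(2 + 43))) = 1/((43 + 188)/(188 + 2*43*45)) = 1/(231/(188 + 3870)) = 1/(231/4058) = 4058/231 ≈ 17.567)
sqrt(T + 43523/29836) = sqrt(4058/231 + 43523/29836) = sqrt(131128301/6892116) = sqrt(225937865343729)/3446058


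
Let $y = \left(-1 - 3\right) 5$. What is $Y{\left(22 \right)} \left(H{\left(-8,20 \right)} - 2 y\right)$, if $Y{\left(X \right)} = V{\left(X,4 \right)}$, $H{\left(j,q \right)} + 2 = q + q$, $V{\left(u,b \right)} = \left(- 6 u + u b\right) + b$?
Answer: $-3120$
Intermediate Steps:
$V{\left(u,b \right)} = b - 6 u + b u$ ($V{\left(u,b \right)} = \left(- 6 u + b u\right) + b = b - 6 u + b u$)
$H{\left(j,q \right)} = -2 + 2 q$ ($H{\left(j,q \right)} = -2 + \left(q + q\right) = -2 + 2 q$)
$y = -20$ ($y = \left(-4\right) 5 = -20$)
$Y{\left(X \right)} = 4 - 2 X$ ($Y{\left(X \right)} = 4 - 6 X + 4 X = 4 - 2 X$)
$Y{\left(22 \right)} \left(H{\left(-8,20 \right)} - 2 y\right) = \left(4 - 44\right) \left(\left(-2 + 2 \cdot 20\right) - -40\right) = \left(4 - 44\right) \left(\left(-2 + 40\right) + 40\right) = - 40 \left(38 + 40\right) = \left(-40\right) 78 = -3120$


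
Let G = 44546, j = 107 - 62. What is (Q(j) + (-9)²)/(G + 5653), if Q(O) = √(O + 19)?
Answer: 89/50199 ≈ 0.0017729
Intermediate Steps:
j = 45
Q(O) = √(19 + O)
(Q(j) + (-9)²)/(G + 5653) = (√(19 + 45) + (-9)²)/(44546 + 5653) = (√64 + 81)/50199 = (8 + 81)*(1/50199) = 89*(1/50199) = 89/50199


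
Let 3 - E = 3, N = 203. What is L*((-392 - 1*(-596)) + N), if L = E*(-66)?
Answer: 0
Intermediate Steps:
E = 0 (E = 3 - 1*3 = 3 - 3 = 0)
L = 0 (L = 0*(-66) = 0)
L*((-392 - 1*(-596)) + N) = 0*((-392 - 1*(-596)) + 203) = 0*((-392 + 596) + 203) = 0*(204 + 203) = 0*407 = 0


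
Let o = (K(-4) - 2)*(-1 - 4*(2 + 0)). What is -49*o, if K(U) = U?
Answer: -2646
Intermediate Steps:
o = 54 (o = (-4 - 2)*(-1 - 4*(2 + 0)) = -6*(-1 - 4*2) = -6*(-1 - 8) = -6*(-9) = 54)
-49*o = -49*54 = -2646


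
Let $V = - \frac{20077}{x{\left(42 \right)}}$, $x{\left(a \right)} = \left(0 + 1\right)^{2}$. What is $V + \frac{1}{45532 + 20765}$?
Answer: $- \frac{1331044868}{66297} \approx -20077.0$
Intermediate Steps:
$x{\left(a \right)} = 1$ ($x{\left(a \right)} = 1^{2} = 1$)
$V = -20077$ ($V = - \frac{20077}{1} = \left(-20077\right) 1 = -20077$)
$V + \frac{1}{45532 + 20765} = -20077 + \frac{1}{45532 + 20765} = -20077 + \frac{1}{66297} = - \frac{1331044868}{66297}$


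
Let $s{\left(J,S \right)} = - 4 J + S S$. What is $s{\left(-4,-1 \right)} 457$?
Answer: $7769$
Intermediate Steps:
$s{\left(J,S \right)} = S^{2} - 4 J$ ($s{\left(J,S \right)} = - 4 J + S^{2} = S^{2} - 4 J$)
$s{\left(-4,-1 \right)} 457 = \left(\left(-1\right)^{2} - -16\right) 457 = \left(1 + 16\right) 457 = 17 \cdot 457 = 7769$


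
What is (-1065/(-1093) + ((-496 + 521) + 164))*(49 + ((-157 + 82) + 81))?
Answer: 11420310/1093 ≈ 10449.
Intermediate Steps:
(-1065/(-1093) + ((-496 + 521) + 164))*(49 + ((-157 + 82) + 81)) = (-1065*(-1/1093) + (25 + 164))*(49 + (-75 + 81)) = (1065/1093 + 189)*(49 + 6) = (207642/1093)*55 = 11420310/1093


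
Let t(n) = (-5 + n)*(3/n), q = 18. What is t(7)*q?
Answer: 108/7 ≈ 15.429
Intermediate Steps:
t(n) = 3*(-5 + n)/n
t(7)*q = (3 - 15/7)*18 = (6/7)*18 = 108/7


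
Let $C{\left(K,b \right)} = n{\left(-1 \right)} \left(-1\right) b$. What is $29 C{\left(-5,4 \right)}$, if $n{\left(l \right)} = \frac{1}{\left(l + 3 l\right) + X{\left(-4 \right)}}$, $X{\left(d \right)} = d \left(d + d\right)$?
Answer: $- \frac{29}{7} \approx -4.1429$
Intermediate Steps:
$X{\left(d \right)} = 2 d^{2}$ ($X{\left(d \right)} = d 2 d = 2 d^{2}$)
$n{\left(l \right)} = \frac{1}{32 + 4 l}$ ($n{\left(l \right)} = \frac{1}{\left(l + 3 l\right) + 2 \left(-4\right)^{2}} = \frac{1}{4 l + 2 \cdot 16} = \frac{1}{4 l + 32} = \frac{1}{32 + 4 l}$)
$C{\left(K,b \right)} = - \frac{b}{28}$ ($C{\left(K,b \right)} = \frac{1}{4 \left(8 - 1\right)} \left(-1\right) b = \frac{1}{4 \cdot 7} \left(-1\right) b = \frac{1}{4} \cdot \frac{1}{7} \left(-1\right) b = \frac{1}{28} \left(-1\right) b = - \frac{b}{28}$)
$29 C{\left(-5,4 \right)} = 29 \left(\left(- \frac{1}{28}\right) 4\right) = 29 \left(- \frac{1}{7}\right) = - \frac{29}{7}$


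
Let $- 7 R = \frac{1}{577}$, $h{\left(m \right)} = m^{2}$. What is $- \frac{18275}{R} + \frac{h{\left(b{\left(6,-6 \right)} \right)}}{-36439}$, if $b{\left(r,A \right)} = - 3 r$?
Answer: $\frac{2689661885951}{36439} \approx 7.3813 \cdot 10^{7}$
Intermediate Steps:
$R = - \frac{1}{4039}$ ($R = - \frac{1}{7 \cdot 577} = \left(- \frac{1}{7}\right) \frac{1}{577} = - \frac{1}{4039} \approx -0.00024759$)
$- \frac{18275}{R} + \frac{h{\left(b{\left(6,-6 \right)} \right)}}{-36439} = - \frac{18275}{- \frac{1}{4039}} + \frac{\left(\left(-3\right) 6\right)^{2}}{-36439} = \left(-18275\right) \left(-4039\right) + \left(-18\right)^{2} \left(- \frac{1}{36439}\right) = 73812725 + 324 \left(- \frac{1}{36439}\right) = 73812725 - \frac{324}{36439} = \frac{2689661885951}{36439}$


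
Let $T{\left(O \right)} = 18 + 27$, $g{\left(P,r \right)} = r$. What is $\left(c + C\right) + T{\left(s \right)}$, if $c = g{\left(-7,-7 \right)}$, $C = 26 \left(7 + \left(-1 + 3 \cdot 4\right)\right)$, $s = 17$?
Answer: $506$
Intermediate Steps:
$T{\left(O \right)} = 45$
$C = 468$ ($C = 26 \left(7 + \left(-1 + 12\right)\right) = 26 \left(7 + 11\right) = 26 \cdot 18 = 468$)
$c = -7$
$\left(c + C\right) + T{\left(s \right)} = \left(-7 + 468\right) + 45 = 461 + 45 = 506$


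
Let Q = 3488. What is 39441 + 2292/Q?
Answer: 34393125/872 ≈ 39442.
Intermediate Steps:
39441 + 2292/Q = 39441 + 2292/3488 = 39441 + 2292*(1/3488) = 39441 + 573/872 = 34393125/872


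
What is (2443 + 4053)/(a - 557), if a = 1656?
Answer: 928/157 ≈ 5.9108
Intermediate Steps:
(2443 + 4053)/(a - 557) = (2443 + 4053)/(1656 - 557) = 6496/1099 = 6496*(1/1099) = 928/157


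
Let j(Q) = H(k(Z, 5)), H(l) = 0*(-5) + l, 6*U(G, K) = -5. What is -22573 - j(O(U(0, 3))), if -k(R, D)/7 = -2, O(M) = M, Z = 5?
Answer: -22587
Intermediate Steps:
U(G, K) = -⅚ (U(G, K) = (⅙)*(-5) = -⅚)
k(R, D) = 14 (k(R, D) = -7*(-2) = 14)
H(l) = l (H(l) = 0 + l = l)
j(Q) = 14
-22573 - j(O(U(0, 3))) = -22573 - 1*14 = -22573 - 14 = -22587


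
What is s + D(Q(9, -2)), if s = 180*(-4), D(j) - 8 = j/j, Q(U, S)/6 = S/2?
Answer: -711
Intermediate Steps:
Q(U, S) = 3*S (Q(U, S) = 6*(S/2) = 3*S)
D(j) = 9 (D(j) = 8 + j/j = 8 + 1 = 9)
s = -720
s + D(Q(9, -2)) = -720 + 9 = -711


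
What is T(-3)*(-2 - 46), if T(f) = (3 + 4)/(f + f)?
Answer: 56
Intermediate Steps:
T(f) = 7/(2*f) (T(f) = 7/((2*f)) = 7*(1/(2*f)) = 7/(2*f))
T(-3)*(-2 - 46) = ((7/2)/(-3))*(-2 - 46) = ((7/2)*(-⅓))*(-48) = -7/6*(-48) = 56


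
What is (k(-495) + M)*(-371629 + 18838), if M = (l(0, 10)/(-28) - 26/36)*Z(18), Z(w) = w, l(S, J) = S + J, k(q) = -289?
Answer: 761675769/7 ≈ 1.0881e+8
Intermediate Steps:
l(S, J) = J + S
M = -136/7 (M = ((10 + 0)/(-28) - 26/36)*18 = (10*(-1/28) - 26*1/36)*18 = (-5/14 - 13/18)*18 = -68/63*18 = -136/7 ≈ -19.429)
(k(-495) + M)*(-371629 + 18838) = (-289 - 136/7)*(-371629 + 18838) = -2159/7*(-352791) = 761675769/7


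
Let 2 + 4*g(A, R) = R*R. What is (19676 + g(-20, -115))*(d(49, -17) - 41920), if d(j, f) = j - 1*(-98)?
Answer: -3840066571/4 ≈ -9.6002e+8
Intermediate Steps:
g(A, R) = -1/2 + R**2/4 (g(A, R) = -1/2 + (R*R)/4 = -1/2 + R**2/4)
d(j, f) = 98 + j (d(j, f) = j + 98 = 98 + j)
(19676 + g(-20, -115))*(d(49, -17) - 41920) = (19676 + (-1/2 + (1/4)*(-115)**2))*((98 + 49) - 41920) = (19676 + (-1/2 + (1/4)*13225))*(147 - 41920) = (19676 + (-1/2 + 13225/4))*(-41773) = (19676 + 13223/4)*(-41773) = (91927/4)*(-41773) = -3840066571/4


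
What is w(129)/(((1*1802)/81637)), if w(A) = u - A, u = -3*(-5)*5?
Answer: -2204199/901 ≈ -2446.4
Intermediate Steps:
u = 75 (u = 15*5 = 75)
w(A) = 75 - A
w(129)/(((1*1802)/81637)) = (75 - 1*129)/(((1*1802)/81637)) = (75 - 129)/((1802*(1/81637))) = -54/1802/81637 = -54*81637/1802 = -2204199/901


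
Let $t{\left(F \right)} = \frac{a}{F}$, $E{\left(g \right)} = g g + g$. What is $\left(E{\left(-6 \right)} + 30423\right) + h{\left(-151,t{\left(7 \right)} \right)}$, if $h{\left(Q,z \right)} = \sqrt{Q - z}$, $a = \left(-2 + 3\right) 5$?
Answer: $30453 + \frac{3 i \sqrt{826}}{7} \approx 30453.0 + 12.317 i$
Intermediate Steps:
$a = 5$ ($a = 1 \cdot 5 = 5$)
$E{\left(g \right)} = g + g^{2}$ ($E{\left(g \right)} = g^{2} + g = g + g^{2}$)
$t{\left(F \right)} = \frac{5}{F}$
$\left(E{\left(-6 \right)} + 30423\right) + h{\left(-151,t{\left(7 \right)} \right)} = \left(- 6 \left(1 - 6\right) + 30423\right) + \sqrt{-151 - \frac{5}{7}} = \left(\left(-6\right) \left(-5\right) + 30423\right) + \sqrt{-151 - 5 \cdot \frac{1}{7}} = \left(30 + 30423\right) + \sqrt{-151 - \frac{5}{7}} = 30453 + \sqrt{-151 - \frac{5}{7}} = 30453 + \sqrt{- \frac{1062}{7}} = 30453 + \frac{3 i \sqrt{826}}{7}$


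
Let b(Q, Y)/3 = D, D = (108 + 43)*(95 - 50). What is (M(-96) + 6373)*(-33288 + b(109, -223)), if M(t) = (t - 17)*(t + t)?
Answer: -362174307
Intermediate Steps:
M(t) = 2*t*(-17 + t) (M(t) = (-17 + t)*(2*t) = 2*t*(-17 + t))
D = 6795 (D = 151*45 = 6795)
b(Q, Y) = 20385 (b(Q, Y) = 3*6795 = 20385)
(M(-96) + 6373)*(-33288 + b(109, -223)) = (2*(-96)*(-17 - 96) + 6373)*(-33288 + 20385) = (2*(-96)*(-113) + 6373)*(-12903) = (21696 + 6373)*(-12903) = 28069*(-12903) = -362174307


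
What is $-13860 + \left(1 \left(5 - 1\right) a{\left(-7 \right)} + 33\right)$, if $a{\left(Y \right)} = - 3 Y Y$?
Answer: $-14415$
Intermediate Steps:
$a{\left(Y \right)} = - 3 Y^{2}$
$-13860 + \left(1 \left(5 - 1\right) a{\left(-7 \right)} + 33\right) = -13860 + \left(1 \left(5 - 1\right) \left(- 3 \left(-7\right)^{2}\right) + 33\right) = -13860 + \left(1 \cdot 4 \left(\left(-3\right) 49\right) + 33\right) = -13860 + \left(4 \left(-147\right) + 33\right) = -13860 + \left(-588 + 33\right) = -13860 - 555 = -14415$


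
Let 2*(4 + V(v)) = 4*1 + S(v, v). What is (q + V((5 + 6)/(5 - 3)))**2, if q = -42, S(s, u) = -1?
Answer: 7921/4 ≈ 1980.3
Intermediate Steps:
V(v) = -5/2 (V(v) = -4 + (4*1 - 1)/2 = -4 + (4 - 1)/2 = -4 + (1/2)*3 = -4 + 3/2 = -5/2)
(q + V((5 + 6)/(5 - 3)))**2 = (-42 - 5/2)**2 = (-89/2)**2 = 7921/4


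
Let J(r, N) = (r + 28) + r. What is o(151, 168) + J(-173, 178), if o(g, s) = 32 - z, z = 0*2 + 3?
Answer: -289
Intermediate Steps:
z = 3 (z = 0 + 3 = 3)
J(r, N) = 28 + 2*r (J(r, N) = (28 + r) + r = 28 + 2*r)
o(g, s) = 29 (o(g, s) = 32 - 1*3 = 32 - 3 = 29)
o(151, 168) + J(-173, 178) = 29 + (28 + 2*(-173)) = 29 + (28 - 346) = 29 - 318 = -289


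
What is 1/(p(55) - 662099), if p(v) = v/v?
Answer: -1/662098 ≈ -1.5104e-6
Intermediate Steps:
p(v) = 1
1/(p(55) - 662099) = 1/(1 - 662099) = 1/(-662098) = -1/662098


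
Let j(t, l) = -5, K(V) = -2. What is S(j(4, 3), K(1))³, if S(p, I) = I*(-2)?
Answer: 64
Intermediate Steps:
S(p, I) = -2*I
S(j(4, 3), K(1))³ = (-2*(-2))³ = 4³ = 64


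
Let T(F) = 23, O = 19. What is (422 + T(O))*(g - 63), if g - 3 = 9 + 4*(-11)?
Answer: -42275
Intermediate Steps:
g = -32 (g = 3 + (9 + 4*(-11)) = 3 + (9 - 44) = 3 - 35 = -32)
(422 + T(O))*(g - 63) = (422 + 23)*(-32 - 63) = 445*(-95) = -42275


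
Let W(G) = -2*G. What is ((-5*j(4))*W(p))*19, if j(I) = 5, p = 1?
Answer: 950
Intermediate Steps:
((-5*j(4))*W(p))*19 = ((-5*5)*(-2*1))*19 = -25*(-2)*19 = 50*19 = 950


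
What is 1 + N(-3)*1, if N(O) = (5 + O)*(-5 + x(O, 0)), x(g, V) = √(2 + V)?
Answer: -9 + 2*√2 ≈ -6.1716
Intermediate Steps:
N(O) = (-5 + √2)*(5 + O) (N(O) = (5 + O)*(-5 + √(2 + 0)) = (5 + O)*(-5 + √2) = (-5 + √2)*(5 + O))
1 + N(-3)*1 = 1 + (-25 - 5*(-3) + 5*√2 - 3*√2)*1 = 1 + (-25 + 15 + 5*√2 - 3*√2)*1 = 1 + (-10 + 2*√2)*1 = 1 + (-10 + 2*√2) = -9 + 2*√2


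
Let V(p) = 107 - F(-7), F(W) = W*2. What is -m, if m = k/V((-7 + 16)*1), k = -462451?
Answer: 42041/11 ≈ 3821.9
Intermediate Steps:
F(W) = 2*W
V(p) = 121 (V(p) = 107 - 2*(-7) = 107 - 1*(-14) = 107 + 14 = 121)
m = -42041/11 (m = -462451/121 = -462451*1/121 = -42041/11 ≈ -3821.9)
-m = -1*(-42041/11) = 42041/11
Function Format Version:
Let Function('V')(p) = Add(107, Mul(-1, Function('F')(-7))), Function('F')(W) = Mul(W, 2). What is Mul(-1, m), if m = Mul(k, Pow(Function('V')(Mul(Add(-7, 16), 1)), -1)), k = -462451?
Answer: Rational(42041, 11) ≈ 3821.9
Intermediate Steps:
Function('F')(W) = Mul(2, W)
Function('V')(p) = 121 (Function('V')(p) = Add(107, Mul(-1, Mul(2, -7))) = Add(107, Mul(-1, -14)) = Add(107, 14) = 121)
m = Rational(-42041, 11) (m = Mul(-462451, Pow(121, -1)) = Mul(-462451, Rational(1, 121)) = Rational(-42041, 11) ≈ -3821.9)
Mul(-1, m) = Mul(-1, Rational(-42041, 11)) = Rational(42041, 11)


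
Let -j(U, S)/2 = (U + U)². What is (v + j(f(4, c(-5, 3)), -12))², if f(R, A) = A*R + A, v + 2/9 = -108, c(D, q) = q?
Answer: 294946276/81 ≈ 3.6413e+6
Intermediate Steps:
v = -974/9 (v = -2/9 - 108 = -974/9 ≈ -108.22)
f(R, A) = A + A*R
j(U, S) = -8*U² (j(U, S) = -2*(U + U)² = -2*4*U² = -8*U²)
(v + j(f(4, c(-5, 3)), -12))² = (-974/9 - 8*9*(1 + 4)²)² = (-974/9 - 8*(3*5)²)² = (-974/9 - 8*15²)² = (-974/9 - 8*225)² = (-974/9 - 1800)² = (-17174/9)² = 294946276/81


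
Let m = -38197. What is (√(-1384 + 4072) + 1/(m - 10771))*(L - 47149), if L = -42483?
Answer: 11204/6121 - 717056*√42 ≈ -4.6471e+6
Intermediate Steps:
(√(-1384 + 4072) + 1/(m - 10771))*(L - 47149) = (√(-1384 + 4072) + 1/(-38197 - 10771))*(-42483 - 47149) = (√2688 + 1/(-48968))*(-89632) = (8*√42 - 1/48968)*(-89632) = (-1/48968 + 8*√42)*(-89632) = 11204/6121 - 717056*√42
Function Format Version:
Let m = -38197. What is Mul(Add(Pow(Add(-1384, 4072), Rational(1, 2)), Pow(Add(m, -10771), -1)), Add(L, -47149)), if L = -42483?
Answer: Add(Rational(11204, 6121), Mul(-717056, Pow(42, Rational(1, 2)))) ≈ -4.6471e+6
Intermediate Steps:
Mul(Add(Pow(Add(-1384, 4072), Rational(1, 2)), Pow(Add(m, -10771), -1)), Add(L, -47149)) = Mul(Add(Pow(Add(-1384, 4072), Rational(1, 2)), Pow(Add(-38197, -10771), -1)), Add(-42483, -47149)) = Mul(Add(Pow(2688, Rational(1, 2)), Pow(-48968, -1)), -89632) = Mul(Add(Mul(8, Pow(42, Rational(1, 2))), Rational(-1, 48968)), -89632) = Mul(Add(Rational(-1, 48968), Mul(8, Pow(42, Rational(1, 2)))), -89632) = Add(Rational(11204, 6121), Mul(-717056, Pow(42, Rational(1, 2))))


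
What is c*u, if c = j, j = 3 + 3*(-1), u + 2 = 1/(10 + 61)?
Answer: 0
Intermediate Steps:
u = -141/71 (u = -2 + 1/(10 + 61) = -2 + 1/71 = -141/71 ≈ -1.9859)
j = 0 (j = 3 - 3 = 0)
c = 0
c*u = 0*(-141/71) = 0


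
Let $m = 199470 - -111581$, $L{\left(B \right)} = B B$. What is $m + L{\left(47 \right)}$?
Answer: $313260$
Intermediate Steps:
$L{\left(B \right)} = B^{2}$
$m = 311051$ ($m = 199470 + 111581 = 311051$)
$m + L{\left(47 \right)} = 311051 + 47^{2} = 311051 + 2209 = 313260$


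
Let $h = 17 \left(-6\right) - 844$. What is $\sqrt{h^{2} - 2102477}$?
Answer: $i \sqrt{1207561} \approx 1098.9 i$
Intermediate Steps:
$h = -946$ ($h = -102 - 844 = -946$)
$\sqrt{h^{2} - 2102477} = \sqrt{\left(-946\right)^{2} - 2102477} = \sqrt{894916 - 2102477} = \sqrt{-1207561} = i \sqrt{1207561}$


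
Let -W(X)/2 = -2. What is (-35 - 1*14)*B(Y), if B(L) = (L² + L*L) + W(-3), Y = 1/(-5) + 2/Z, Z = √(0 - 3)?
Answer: -5194/75 - 392*I*√3/15 ≈ -69.253 - 45.264*I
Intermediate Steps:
Z = I*√3 (Z = √(-3) = I*√3 ≈ 1.732*I)
W(X) = 4 (W(X) = -2*(-2) = 4)
Y = -⅕ - 2*I*√3/3 (Y = 1/(-5) + 2/((I*√3)) = 1*(-⅕) + 2*(-I*√3/3) = -⅕ - 2*I*√3/3 ≈ -0.2 - 1.1547*I)
B(L) = 4 + 2*L² (B(L) = (L² + L*L) + 4 = (L² + L²) + 4 = 2*L² + 4 = 4 + 2*L²)
(-35 - 1*14)*B(Y) = (-35 - 1*14)*(4 + 2*(-⅕ - 2*I*√3/3)²) = (-35 - 14)*(4 + 2*(-⅕ - 2*I*√3/3)²) = -49*(4 + 2*(-⅕ - 2*I*√3/3)²) = -196 - 98*(-⅕ - 2*I*√3/3)²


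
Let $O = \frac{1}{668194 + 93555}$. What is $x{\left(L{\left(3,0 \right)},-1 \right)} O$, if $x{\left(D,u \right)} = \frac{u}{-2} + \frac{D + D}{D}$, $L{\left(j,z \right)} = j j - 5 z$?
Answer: $\frac{5}{1523498} \approx 3.2819 \cdot 10^{-6}$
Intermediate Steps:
$L{\left(j,z \right)} = j^{2} - 5 z$
$x{\left(D,u \right)} = 2 - \frac{u}{2}$ ($x{\left(D,u \right)} = u \left(- \frac{1}{2}\right) + \frac{2 D}{D} = - \frac{u}{2} + 2 = 2 - \frac{u}{2}$)
$O = \frac{1}{761749} \approx 1.3128 \cdot 10^{-6}$
$x{\left(L{\left(3,0 \right)},-1 \right)} O = \left(2 - - \frac{1}{2}\right) \frac{1}{761749} = \left(2 + \frac{1}{2}\right) \frac{1}{761749} = \frac{5}{2} \cdot \frac{1}{761749} = \frac{5}{1523498}$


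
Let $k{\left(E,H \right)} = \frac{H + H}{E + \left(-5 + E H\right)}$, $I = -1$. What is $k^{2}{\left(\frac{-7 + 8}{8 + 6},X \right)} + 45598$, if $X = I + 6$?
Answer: $\frac{11674313}{256} \approx 45603.0$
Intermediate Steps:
$X = 5$ ($X = -1 + 6 = 5$)
$k{\left(E,H \right)} = \frac{2 H}{-5 + E + E H}$
$k^{2}{\left(\frac{-7 + 8}{8 + 6},X \right)} + 45598 = \left(2 \cdot 5 \frac{1}{-5 + \frac{-7 + 8}{8 + 6} + \frac{-7 + 8}{8 + 6} \cdot 5}\right)^{2} + 45598 = \left(2 \cdot 5 \frac{1}{-5 + 1 \cdot \frac{1}{14} + 1 \cdot \frac{1}{14} \cdot 5}\right)^{2} + 45598 = \left(2 \cdot 5 \frac{1}{-5 + \frac{1}{14} + \frac{1}{14} \cdot 5}\right)^{2} + 45598 = \left(2 \cdot 5 \frac{1}{-5 + \frac{1}{14} + \frac{5}{14}}\right)^{2} + 45598 = \left(2 \cdot 5 \frac{1}{- \frac{32}{7}}\right)^{2} + 45598 = \left(2 \cdot 5 \left(- \frac{7}{32}\right)\right)^{2} + 45598 = \left(- \frac{35}{16}\right)^{2} + 45598 = \frac{1225}{256} + 45598 = \frac{11674313}{256}$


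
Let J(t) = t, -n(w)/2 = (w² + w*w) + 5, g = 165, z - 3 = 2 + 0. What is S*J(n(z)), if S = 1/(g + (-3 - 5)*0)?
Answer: -⅔ ≈ -0.66667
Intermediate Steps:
z = 5 (z = 3 + (2 + 0) = 3 + 2 = 5)
n(w) = -10 - 4*w² (n(w) = -2*((w² + w*w) + 5) = -2*((w² + w²) + 5) = -2*(2*w² + 5) = -2*(5 + 2*w²) = -10 - 4*w²)
S = 1/165 (S = 1/(165 + (-3 - 5)*0) = 1/(165 - 8*0) = 1/(165 + 0) = 1/165 ≈ 0.0060606)
S*J(n(z)) = (-10 - 4*5²)/165 = (-10 - 4*25)/165 = (-10 - 100)/165 = (1/165)*(-110) = -⅔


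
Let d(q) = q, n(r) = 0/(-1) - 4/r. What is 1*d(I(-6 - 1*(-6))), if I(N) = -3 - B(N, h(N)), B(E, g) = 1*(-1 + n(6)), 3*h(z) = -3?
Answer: -4/3 ≈ -1.3333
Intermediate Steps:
n(r) = -4/r (n(r) = 0*(-1) - 4/r = 0 - 4/r = -4/r)
h(z) = -1 (h(z) = (1/3)*(-3) = -1)
B(E, g) = -5/3 (B(E, g) = 1*(-1 - 4/6) = 1*(-1 - 4*1/6) = 1*(-1 - 2/3) = 1*(-5/3) = -5/3)
I(N) = -4/3 (I(N) = -3 - 1*(-5/3) = -3 + 5/3 = -4/3)
1*d(I(-6 - 1*(-6))) = 1*(-4/3) = -4/3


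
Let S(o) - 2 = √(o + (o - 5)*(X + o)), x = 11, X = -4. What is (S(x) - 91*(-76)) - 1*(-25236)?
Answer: 32154 + √53 ≈ 32161.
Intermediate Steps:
S(o) = 2 + √(o + (-5 + o)*(-4 + o)) (S(o) = 2 + √(o + (o - 5)*(-4 + o)) = 2 + √(o + (-5 + o)*(-4 + o)))
(S(x) - 91*(-76)) - 1*(-25236) = ((2 + √(20 + 11² - 8*11)) - 91*(-76)) - 1*(-25236) = ((2 + √(20 + 121 - 88)) + 6916) + 25236 = ((2 + √53) + 6916) + 25236 = (6918 + √53) + 25236 = 32154 + √53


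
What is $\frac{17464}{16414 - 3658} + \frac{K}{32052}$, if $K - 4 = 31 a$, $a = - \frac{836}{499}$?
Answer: $\frac{1937591558}{1416797227} \approx 1.3676$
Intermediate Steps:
$a = - \frac{836}{499}$ ($a = \left(-836\right) \frac{1}{499} = - \frac{836}{499} \approx -1.6754$)
$K = - \frac{23920}{499}$ ($K = 4 + 31 \left(- \frac{836}{499}\right) = 4 - \frac{25916}{499} = - \frac{23920}{499} \approx -47.936$)
$\frac{17464}{16414 - 3658} + \frac{K}{32052} = \frac{17464}{16414 - 3658} - \frac{23920}{499 \cdot 32052} = \frac{17464}{12756} - \frac{5980}{3998487} = 17464 \cdot \frac{1}{12756} - \frac{5980}{3998487} = \frac{4366}{3189} - \frac{5980}{3998487} = \frac{1937591558}{1416797227}$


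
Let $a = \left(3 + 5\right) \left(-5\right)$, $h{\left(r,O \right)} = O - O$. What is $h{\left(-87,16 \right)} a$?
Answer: $0$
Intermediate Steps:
$h{\left(r,O \right)} = 0$
$a = -40$ ($a = 8 \left(-5\right) = -40$)
$h{\left(-87,16 \right)} a = 0 \left(-40\right) = 0$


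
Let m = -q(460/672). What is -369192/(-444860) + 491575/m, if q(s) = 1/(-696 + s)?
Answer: 912318103369027/2669160 ≈ 3.4180e+8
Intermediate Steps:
m = 168/116813 (m = -1/(-696 + 460/672) = -1/(-696 + 460*(1/672)) = -1/(-696 + 115/168) = -1/(-116813/168) = -1*(-168/116813) = 168/116813 ≈ 0.0014382)
-369192/(-444860) + 491575/m = -369192/(-444860) + 491575/(168/116813) = -369192*(-1/444860) + 491575*(116813/168) = 92298/111215 + 8203192925/24 = 912318103369027/2669160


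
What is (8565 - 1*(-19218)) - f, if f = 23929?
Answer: 3854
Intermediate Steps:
(8565 - 1*(-19218)) - f = (8565 - 1*(-19218)) - 1*23929 = (8565 + 19218) - 23929 = 27783 - 23929 = 3854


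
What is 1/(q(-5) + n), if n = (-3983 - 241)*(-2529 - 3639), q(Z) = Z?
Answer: 1/26053627 ≈ 3.8382e-8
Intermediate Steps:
n = 26053632 (n = -4224*(-6168) = 26053632)
1/(q(-5) + n) = 1/(-5 + 26053632) = 1/26053627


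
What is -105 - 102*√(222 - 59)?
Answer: -105 - 102*√163 ≈ -1407.2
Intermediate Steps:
-105 - 102*√(222 - 59) = -105 - 102*√163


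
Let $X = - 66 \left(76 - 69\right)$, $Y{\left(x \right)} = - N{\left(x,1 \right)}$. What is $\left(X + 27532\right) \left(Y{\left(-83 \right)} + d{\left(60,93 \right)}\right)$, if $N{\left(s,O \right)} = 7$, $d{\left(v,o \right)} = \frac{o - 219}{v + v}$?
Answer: $- \frac{435827}{2} \approx -2.1791 \cdot 10^{5}$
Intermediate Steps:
$d{\left(v,o \right)} = \frac{-219 + o}{2 v}$
$Y{\left(x \right)} = -7$ ($Y{\left(x \right)} = \left(-1\right) 7 = -7$)
$X = -462$ ($X = \left(-66\right) 7 = -462$)
$\left(X + 27532\right) \left(Y{\left(-83 \right)} + d{\left(60,93 \right)}\right) = \left(-462 + 27532\right) \left(-7 + \frac{-219 + 93}{2 \cdot 60}\right) = 27070 \left(-7 + \frac{1}{2} \cdot \frac{1}{60} \left(-126\right)\right) = 27070 \left(-7 - \frac{21}{20}\right) = 27070 \left(- \frac{161}{20}\right) = - \frac{435827}{2}$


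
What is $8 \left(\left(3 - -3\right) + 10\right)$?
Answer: $128$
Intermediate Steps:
$8 \left(\left(3 - -3\right) + 10\right) = 8 \left(\left(3 + 3\right) + 10\right) = 8 \left(6 + 10\right) = 8 \cdot 16 = 128$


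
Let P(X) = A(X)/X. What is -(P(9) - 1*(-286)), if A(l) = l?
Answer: -287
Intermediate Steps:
P(X) = 1 (P(X) = X/X = 1)
-(P(9) - 1*(-286)) = -(1 - 1*(-286)) = -(1 + 286) = -1*287 = -287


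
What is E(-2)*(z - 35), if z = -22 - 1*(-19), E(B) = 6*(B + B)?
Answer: 912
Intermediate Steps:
E(B) = 12*B (E(B) = 6*(2*B) = 12*B)
z = -3 (z = -22 + 19 = -3)
E(-2)*(z - 35) = (12*(-2))*(-3 - 35) = -24*(-38) = 912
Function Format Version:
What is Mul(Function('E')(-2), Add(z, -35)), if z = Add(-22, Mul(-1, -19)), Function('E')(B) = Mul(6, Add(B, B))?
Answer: 912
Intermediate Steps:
Function('E')(B) = Mul(12, B) (Function('E')(B) = Mul(6, Mul(2, B)) = Mul(12, B))
z = -3 (z = Add(-22, 19) = -3)
Mul(Function('E')(-2), Add(z, -35)) = Mul(Mul(12, -2), Add(-3, -35)) = Mul(-24, -38) = 912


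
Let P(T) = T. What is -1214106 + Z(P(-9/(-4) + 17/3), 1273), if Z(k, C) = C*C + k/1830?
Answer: 1785009835/4392 ≈ 4.0642e+5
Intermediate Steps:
Z(k, C) = C² + k/1830 (Z(k, C) = C² + k*(1/1830) = C² + k/1830)
-1214106 + Z(P(-9/(-4) + 17/3), 1273) = -1214106 + (1273² + (-9/(-4) + 17/3)/1830) = -1214106 + (1620529 + (-9*(-¼) + 17*(⅓))/1830) = -1214106 + (1620529 + (9/4 + 17/3)/1830) = -1214106 + (1620529 + (1/1830)*(95/12)) = -1214106 + (1620529 + 19/4392) = -1214106 + 7117363387/4392 = 1785009835/4392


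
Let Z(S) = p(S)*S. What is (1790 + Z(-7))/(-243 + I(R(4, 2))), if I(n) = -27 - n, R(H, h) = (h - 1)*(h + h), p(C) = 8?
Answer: -867/137 ≈ -6.3285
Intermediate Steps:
Z(S) = 8*S
R(H, h) = 2*h*(-1 + h) (R(H, h) = (-1 + h)*(2*h) = 2*h*(-1 + h))
(1790 + Z(-7))/(-243 + I(R(4, 2))) = (1790 + 8*(-7))/(-243 + (-27 - 2*2*(-1 + 2))) = (1790 - 56)/(-243 + (-27 - 2*2)) = 1734/(-243 + (-27 - 1*4)) = 1734/(-243 + (-27 - 4)) = 1734/(-243 - 31) = 1734/(-274) = 1734*(-1/274) = -867/137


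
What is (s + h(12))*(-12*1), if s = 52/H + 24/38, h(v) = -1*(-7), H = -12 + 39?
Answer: -19612/171 ≈ -114.69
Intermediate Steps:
H = 27
h(v) = 7
s = 1312/513 (s = 52/27 + 24/38 = 52*(1/27) + 24*(1/38) = 52/27 + 12/19 = 1312/513 ≈ 2.5575)
(s + h(12))*(-12*1) = (1312/513 + 7)*(-12*1) = (4903/513)*(-12) = -19612/171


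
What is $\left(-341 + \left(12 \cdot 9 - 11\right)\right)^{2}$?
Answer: $59536$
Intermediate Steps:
$\left(-341 + \left(12 \cdot 9 - 11\right)\right)^{2} = \left(-341 + \left(108 - 11\right)\right)^{2} = \left(-341 + 97\right)^{2} = \left(-244\right)^{2} = 59536$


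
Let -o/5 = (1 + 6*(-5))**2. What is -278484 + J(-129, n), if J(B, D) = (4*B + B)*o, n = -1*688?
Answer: 2433741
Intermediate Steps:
n = -688
o = -4205 (o = -5*(1 + 6*(-5))**2 = -5*(1 - 30)**2 = -5*(-29)**2 = -5*841 = -4205)
J(B, D) = -21025*B (J(B, D) = (4*B + B)*(-4205) = (5*B)*(-4205) = -21025*B)
-278484 + J(-129, n) = -278484 - 21025*(-129) = -278484 + 2712225 = 2433741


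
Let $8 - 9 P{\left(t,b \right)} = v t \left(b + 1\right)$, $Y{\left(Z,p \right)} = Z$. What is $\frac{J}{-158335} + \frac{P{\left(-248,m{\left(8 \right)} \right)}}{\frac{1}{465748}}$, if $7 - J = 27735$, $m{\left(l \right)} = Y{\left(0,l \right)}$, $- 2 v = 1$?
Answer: $- \frac{8554328061728}{1425015} \approx -6.003 \cdot 10^{6}$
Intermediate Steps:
$v = - \frac{1}{2}$ ($v = \left(- \frac{1}{2}\right) 1 = - \frac{1}{2} \approx -0.5$)
$m{\left(l \right)} = 0$
$J = -27728$ ($J = 7 - 27735 = -27728$)
$P{\left(t,b \right)} = \frac{8}{9} + \frac{t \left(1 + b\right)}{18}$ ($P{\left(t,b \right)} = \frac{8}{9} - \frac{- \frac{t}{2} \left(b + 1\right)}{9} = \frac{8}{9} - \frac{- \frac{t}{2} \left(1 + b\right)}{9} = \frac{8}{9} - \frac{\left(- \frac{1}{2}\right) t \left(1 + b\right)}{9} = \frac{8}{9} + \frac{t \left(1 + b\right)}{18}$)
$\frac{J}{-158335} + \frac{P{\left(-248,m{\left(8 \right)} \right)}}{\frac{1}{465748}} = - \frac{27728}{-158335} + \frac{\frac{8}{9} + \frac{1}{18} \left(-248\right) + \frac{1}{18} \cdot 0 \left(-248\right)}{\frac{1}{465748}} = \left(-27728\right) \left(- \frac{1}{158335}\right) + \left(\frac{8}{9} - \frac{124}{9} + 0\right) \frac{1}{\frac{1}{465748}} = \frac{27728}{158335} - \frac{54026768}{9} = - \frac{8554328061728}{1425015}$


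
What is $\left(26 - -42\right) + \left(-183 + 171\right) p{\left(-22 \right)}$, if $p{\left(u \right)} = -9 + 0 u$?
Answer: $176$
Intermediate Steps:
$p{\left(u \right)} = -9$ ($p{\left(u \right)} = -9 + 0 = -9$)
$\left(26 - -42\right) + \left(-183 + 171\right) p{\left(-22 \right)} = \left(26 - -42\right) + \left(-183 + 171\right) \left(-9\right) = \left(26 + 42\right) - -108 = 68 + 108 = 176$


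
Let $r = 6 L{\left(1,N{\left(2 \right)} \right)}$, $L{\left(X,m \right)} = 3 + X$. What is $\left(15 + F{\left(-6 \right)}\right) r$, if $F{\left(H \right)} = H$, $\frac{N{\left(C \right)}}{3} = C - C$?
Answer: $216$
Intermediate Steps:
$N{\left(C \right)} = 0$ ($N{\left(C \right)} = 3 \left(C - C\right) = 3 \cdot 0 = 0$)
$r = 24$ ($r = 6 \left(3 + 1\right) = 6 \cdot 4 = 24$)
$\left(15 + F{\left(-6 \right)}\right) r = \left(15 - 6\right) 24 = 9 \cdot 24 = 216$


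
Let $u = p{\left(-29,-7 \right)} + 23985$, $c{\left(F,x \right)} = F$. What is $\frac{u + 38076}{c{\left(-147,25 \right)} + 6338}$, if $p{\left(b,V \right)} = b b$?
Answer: $\frac{62902}{6191} \approx 10.16$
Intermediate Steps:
$p{\left(b,V \right)} = b^{2}$
$u = 24826$ ($u = \left(-29\right)^{2} + 23985 = 841 + 23985 = 24826$)
$\frac{u + 38076}{c{\left(-147,25 \right)} + 6338} = \frac{24826 + 38076}{-147 + 6338} = \frac{62902}{6191}$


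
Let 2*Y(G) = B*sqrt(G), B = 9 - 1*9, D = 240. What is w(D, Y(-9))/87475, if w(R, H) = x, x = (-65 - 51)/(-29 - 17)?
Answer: 58/2011925 ≈ 2.8828e-5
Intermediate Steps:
B = 0 (B = 9 - 9 = 0)
Y(G) = 0 (Y(G) = (0*sqrt(G))/2 = (1/2)*0 = 0)
x = 58/23 (x = -116/(-46) = -116*(-1/46) = 58/23 ≈ 2.5217)
w(R, H) = 58/23
w(D, Y(-9))/87475 = (58/23)/87475 = (58/23)*(1/87475) = 58/2011925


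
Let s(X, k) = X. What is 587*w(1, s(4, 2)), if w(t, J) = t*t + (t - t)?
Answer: 587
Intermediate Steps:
w(t, J) = t**2 (w(t, J) = t**2 + 0 = t**2)
587*w(1, s(4, 2)) = 587*1**2 = 587*1 = 587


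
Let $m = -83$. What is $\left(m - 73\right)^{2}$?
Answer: $24336$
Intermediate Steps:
$\left(m - 73\right)^{2} = \left(-83 - 73\right)^{2} = \left(-156\right)^{2} = 24336$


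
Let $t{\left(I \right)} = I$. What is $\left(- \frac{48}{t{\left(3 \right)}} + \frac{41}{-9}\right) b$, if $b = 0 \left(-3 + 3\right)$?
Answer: $0$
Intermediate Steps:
$b = 0$ ($b = 0 \cdot 0 = 0$)
$\left(- \frac{48}{t{\left(3 \right)}} + \frac{41}{-9}\right) b = \left(- \frac{48}{3} + \frac{41}{-9}\right) 0 = \left(\left(-48\right) \frac{1}{3} + 41 \left(- \frac{1}{9}\right)\right) 0 = \left(-16 - \frac{41}{9}\right) 0 = \left(- \frac{185}{9}\right) 0 = 0$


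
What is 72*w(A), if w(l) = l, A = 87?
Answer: 6264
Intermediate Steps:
72*w(A) = 72*87 = 6264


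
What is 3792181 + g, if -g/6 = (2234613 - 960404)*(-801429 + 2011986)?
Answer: -9255011954297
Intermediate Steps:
g = -9255015746478 (g = -6*(2234613 - 960404)*(-801429 + 2011986) = -7645254*1210557 = -6*1542502624413 = -9255015746478)
3792181 + g = 3792181 - 9255015746478 = -9255011954297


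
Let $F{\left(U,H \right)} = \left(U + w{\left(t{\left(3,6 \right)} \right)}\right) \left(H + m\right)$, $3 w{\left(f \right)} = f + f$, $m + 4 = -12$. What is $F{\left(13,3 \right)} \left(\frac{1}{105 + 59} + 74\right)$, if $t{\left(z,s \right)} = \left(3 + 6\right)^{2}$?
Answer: $- \frac{10571327}{164} \approx -64459.0$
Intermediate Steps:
$t{\left(z,s \right)} = 81$ ($t{\left(z,s \right)} = 9^{2} = 81$)
$m = -16$ ($m = -4 - 12 = -16$)
$w{\left(f \right)} = \frac{2 f}{3}$ ($w{\left(f \right)} = \frac{f + f}{3} = \frac{2 f}{3}$)
$F{\left(U,H \right)} = \left(-16 + H\right) \left(54 + U\right)$ ($F{\left(U,H \right)} = \left(U + \frac{2}{3} \cdot 81\right) \left(H - 16\right) = \left(U + 54\right) \left(-16 + H\right) = \left(54 + U\right) \left(-16 + H\right) = \left(-16 + H\right) \left(54 + U\right)$)
$F{\left(13,3 \right)} \left(\frac{1}{105 + 59} + 74\right) = \left(-864 - 208 + 54 \cdot 3 + 3 \cdot 13\right) \left(\frac{1}{105 + 59} + 74\right) = \left(-864 - 208 + 162 + 39\right) \left(\frac{1}{164} + 74\right) = - 871 \left(\frac{1}{164} + 74\right) = \left(-871\right) \frac{12137}{164} = - \frac{10571327}{164}$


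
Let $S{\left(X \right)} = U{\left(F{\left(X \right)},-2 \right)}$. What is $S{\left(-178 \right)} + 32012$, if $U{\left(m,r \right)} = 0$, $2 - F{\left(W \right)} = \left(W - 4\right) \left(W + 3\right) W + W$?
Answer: $32012$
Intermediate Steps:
$F{\left(W \right)} = 2 - W - W \left(-4 + W\right) \left(3 + W\right)$ ($F{\left(W \right)} = 2 - \left(\left(W - 4\right) \left(W + 3\right) W + W\right) = 2 - \left(\left(-4 + W\right) \left(3 + W\right) W + W\right) = 2 - \left(W \left(-4 + W\right) \left(3 + W\right) + W\right) = 2 - \left(W + W \left(-4 + W\right) \left(3 + W\right)\right) = 2 - W - W \left(-4 + W\right) \left(3 + W\right)$)
$S{\left(X \right)} = 0$
$S{\left(-178 \right)} + 32012 = 0 + 32012 = 32012$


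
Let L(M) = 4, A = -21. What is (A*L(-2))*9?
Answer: -756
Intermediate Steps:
(A*L(-2))*9 = -21*4*9 = -84*9 = -756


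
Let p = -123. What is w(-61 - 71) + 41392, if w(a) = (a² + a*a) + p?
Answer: 76117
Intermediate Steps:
w(a) = -123 + 2*a² (w(a) = (a² + a*a) - 123 = (a² + a²) - 123 = 2*a² - 123 = -123 + 2*a²)
w(-61 - 71) + 41392 = (-123 + 2*(-61 - 71)²) + 41392 = (-123 + 2*(-132)²) + 41392 = (-123 + 2*17424) + 41392 = (-123 + 34848) + 41392 = 34725 + 41392 = 76117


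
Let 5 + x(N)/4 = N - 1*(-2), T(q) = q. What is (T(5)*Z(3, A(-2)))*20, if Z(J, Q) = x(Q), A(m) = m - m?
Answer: -1200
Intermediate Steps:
x(N) = -12 + 4*N (x(N) = -20 + 4*(N - 1*(-2)) = -20 + 4*(N + 2) = -20 + 4*(2 + N) = -20 + (8 + 4*N) = -12 + 4*N)
A(m) = 0
Z(J, Q) = -12 + 4*Q
(T(5)*Z(3, A(-2)))*20 = (5*(-12 + 4*0))*20 = (5*(-12 + 0))*20 = (5*(-12))*20 = -60*20 = -1200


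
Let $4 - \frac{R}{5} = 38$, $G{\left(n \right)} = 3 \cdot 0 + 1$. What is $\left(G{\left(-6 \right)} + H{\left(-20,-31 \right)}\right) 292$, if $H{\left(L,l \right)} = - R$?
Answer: $49932$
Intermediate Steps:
$G{\left(n \right)} = 1$ ($G{\left(n \right)} = 0 + 1 = 1$)
$R = -170$ ($R = 20 - 190 = -170$)
$H{\left(L,l \right)} = 170$ ($H{\left(L,l \right)} = \left(-1\right) \left(-170\right) = 170$)
$\left(G{\left(-6 \right)} + H{\left(-20,-31 \right)}\right) 292 = \left(1 + 170\right) 292 = 171 \cdot 292 = 49932$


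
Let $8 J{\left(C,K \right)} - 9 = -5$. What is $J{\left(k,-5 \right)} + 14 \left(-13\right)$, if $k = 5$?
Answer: $- \frac{363}{2} \approx -181.5$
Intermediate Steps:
$J{\left(C,K \right)} = \frac{1}{2}$ ($J{\left(C,K \right)} = \frac{9}{8} + \frac{1}{8} \left(-5\right) = \frac{9}{8} - \frac{5}{8} = \frac{1}{2}$)
$J{\left(k,-5 \right)} + 14 \left(-13\right) = \frac{1}{2} + 14 \left(-13\right) = \frac{1}{2} - 182 = - \frac{363}{2}$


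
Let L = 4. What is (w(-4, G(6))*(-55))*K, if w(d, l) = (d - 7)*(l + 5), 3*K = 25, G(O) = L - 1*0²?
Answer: 45375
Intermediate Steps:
G(O) = 4 (G(O) = 4 - 1*0² = 4 - 1*0 = 4 + 0 = 4)
K = 25/3 (K = (⅓)*25 = 25/3 ≈ 8.3333)
w(d, l) = (-7 + d)*(5 + l)
(w(-4, G(6))*(-55))*K = ((-35 - 7*4 + 5*(-4) - 4*4)*(-55))*(25/3) = ((-35 - 28 - 20 - 16)*(-55))*(25/3) = -99*(-55)*(25/3) = 5445*(25/3) = 45375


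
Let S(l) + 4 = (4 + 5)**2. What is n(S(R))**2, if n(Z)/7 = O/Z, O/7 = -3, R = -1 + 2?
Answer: 441/121 ≈ 3.6446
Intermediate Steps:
R = 1
O = -21 (O = 7*(-3) = -21)
S(l) = 77 (S(l) = -4 + (4 + 5)**2 = -4 + 9**2 = -4 + 81 = 77)
n(Z) = -147/Z (n(Z) = 7*(-21/Z) = -147/Z)
n(S(R))**2 = (-147/77)**2 = (-147*1/77)**2 = (-21/11)**2 = 441/121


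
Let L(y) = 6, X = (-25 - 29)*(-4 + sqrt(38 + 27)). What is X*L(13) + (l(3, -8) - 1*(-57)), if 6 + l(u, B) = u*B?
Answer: 1323 - 324*sqrt(65) ≈ -1289.2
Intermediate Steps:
l(u, B) = -6 + B*u (l(u, B) = -6 + u*B = -6 + B*u)
X = 216 - 54*sqrt(65) (X = -54*(-4 + sqrt(65)) = 216 - 54*sqrt(65) ≈ -219.36)
X*L(13) + (l(3, -8) - 1*(-57)) = (216 - 54*sqrt(65))*6 + ((-6 - 8*3) - 1*(-57)) = (1296 - 324*sqrt(65)) + ((-6 - 24) + 57) = (1296 - 324*sqrt(65)) + (-30 + 57) = (1296 - 324*sqrt(65)) + 27 = 1323 - 324*sqrt(65)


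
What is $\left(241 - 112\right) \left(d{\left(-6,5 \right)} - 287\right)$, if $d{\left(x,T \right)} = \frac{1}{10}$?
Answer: $- \frac{370101}{10} \approx -37010.0$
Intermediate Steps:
$d{\left(x,T \right)} = \frac{1}{10}$
$\left(241 - 112\right) \left(d{\left(-6,5 \right)} - 287\right) = \left(241 - 112\right) \left(\frac{1}{10} - 287\right) = 129 \left(- \frac{2869}{10}\right) = - \frac{370101}{10}$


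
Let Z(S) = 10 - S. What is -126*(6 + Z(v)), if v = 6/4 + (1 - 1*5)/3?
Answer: -1995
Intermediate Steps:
v = ⅙ (v = 6*(¼) + (1 - 5)*(⅓) = 3/2 - 4*⅓ = 3/2 - 4/3 = ⅙ ≈ 0.16667)
-126*(6 + Z(v)) = -126*(6 + (10 - 1*⅙)) = -126*(6 + (10 - ⅙)) = -126*(6 + 59/6) = -126*95/6 = -1995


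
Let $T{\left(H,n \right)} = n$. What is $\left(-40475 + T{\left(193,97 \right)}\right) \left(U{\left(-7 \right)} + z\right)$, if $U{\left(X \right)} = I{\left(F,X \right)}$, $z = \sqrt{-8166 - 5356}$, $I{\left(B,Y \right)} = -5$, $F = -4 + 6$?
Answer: $201890 - 40378 i \sqrt{13522} \approx 2.0189 \cdot 10^{5} - 4.6953 \cdot 10^{6} i$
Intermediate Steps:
$F = 2$
$z = i \sqrt{13522}$ ($z = \sqrt{-13522} = i \sqrt{13522} \approx 116.28 i$)
$U{\left(X \right)} = -5$
$\left(-40475 + T{\left(193,97 \right)}\right) \left(U{\left(-7 \right)} + z\right) = \left(-40475 + 97\right) \left(-5 + i \sqrt{13522}\right) = - 40378 \left(-5 + i \sqrt{13522}\right) = 201890 - 40378 i \sqrt{13522}$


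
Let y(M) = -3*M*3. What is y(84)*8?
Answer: -6048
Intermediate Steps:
y(M) = -9*M
y(84)*8 = -9*84*8 = -756*8 = -6048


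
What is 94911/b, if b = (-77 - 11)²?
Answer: 94911/7744 ≈ 12.256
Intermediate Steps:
b = 7744 (b = (-88)² = 7744)
94911/b = 94911/7744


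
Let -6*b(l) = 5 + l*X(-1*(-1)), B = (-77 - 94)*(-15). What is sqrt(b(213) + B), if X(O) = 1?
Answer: sqrt(22758)/3 ≈ 50.286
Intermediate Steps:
B = 2565 (B = -171*(-15) = 2565)
b(l) = -5/6 - l/6 (b(l) = -(5 + l*1)/6 = -(5 + l)/6 = -5/6 - l/6)
sqrt(b(213) + B) = sqrt((-5/6 - 1/6*213) + 2565) = sqrt((-5/6 - 71/2) + 2565) = sqrt(-109/3 + 2565) = sqrt(7586/3) = sqrt(22758)/3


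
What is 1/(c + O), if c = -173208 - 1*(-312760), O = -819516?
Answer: -1/679964 ≈ -1.4707e-6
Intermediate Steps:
c = 139552 (c = -173208 + 312760 = 139552)
1/(c + O) = 1/(139552 - 819516) = 1/(-679964) = -1/679964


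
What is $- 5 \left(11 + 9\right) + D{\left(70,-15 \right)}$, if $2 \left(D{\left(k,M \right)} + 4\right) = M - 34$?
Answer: $- \frac{257}{2} \approx -128.5$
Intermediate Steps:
$D{\left(k,M \right)} = -21 + \frac{M}{2}$ ($D{\left(k,M \right)} = -4 + \frac{M - 34}{2} = -4 + \frac{-34 + M}{2} = -4 + \left(-17 + \frac{M}{2}\right) = -21 + \frac{M}{2}$)
$- 5 \left(11 + 9\right) + D{\left(70,-15 \right)} = - 5 \left(11 + 9\right) + \left(-21 + \frac{1}{2} \left(-15\right)\right) = \left(-5\right) 20 - \frac{57}{2} = -100 - \frac{57}{2} = - \frac{257}{2}$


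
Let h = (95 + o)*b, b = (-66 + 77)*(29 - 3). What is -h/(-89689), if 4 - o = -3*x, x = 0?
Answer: 28314/89689 ≈ 0.31569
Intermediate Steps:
b = 286 (b = 11*26 = 286)
o = 4 (o = 4 - (-3)*0 = 4 - 1*0 = 4 + 0 = 4)
h = 28314 (h = (95 + 4)*286 = 99*286 = 28314)
-h/(-89689) = -28314/(-89689) = -28314*(-1)/89689 = -1*(-28314/89689) = 28314/89689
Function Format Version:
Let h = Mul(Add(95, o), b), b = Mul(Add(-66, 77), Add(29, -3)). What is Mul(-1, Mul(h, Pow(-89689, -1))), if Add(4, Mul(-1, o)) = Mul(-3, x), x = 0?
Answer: Rational(28314, 89689) ≈ 0.31569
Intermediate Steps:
b = 286 (b = Mul(11, 26) = 286)
o = 4 (o = Add(4, Mul(-1, Mul(-3, 0))) = Add(4, Mul(-1, 0)) = Add(4, 0) = 4)
h = 28314 (h = Mul(Add(95, 4), 286) = Mul(99, 286) = 28314)
Mul(-1, Mul(h, Pow(-89689, -1))) = Mul(-1, Mul(28314, Pow(-89689, -1))) = Mul(-1, Mul(28314, Rational(-1, 89689))) = Mul(-1, Rational(-28314, 89689)) = Rational(28314, 89689)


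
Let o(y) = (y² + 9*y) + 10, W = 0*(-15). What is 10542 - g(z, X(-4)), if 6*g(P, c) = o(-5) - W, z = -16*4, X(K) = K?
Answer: 31631/3 ≈ 10544.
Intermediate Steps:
W = 0
z = -64
o(y) = 10 + y² + 9*y
g(P, c) = -5/3 (g(P, c) = ((10 + (-5)² + 9*(-5)) - 1*0)/6 = ((10 + 25 - 45) + 0)/6 = (-10 + 0)/6 = (⅙)*(-10) = -5/3)
10542 - g(z, X(-4)) = 10542 - 1*(-5/3) = 10542 + 5/3 = 31631/3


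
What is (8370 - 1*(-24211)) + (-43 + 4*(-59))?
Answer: 32302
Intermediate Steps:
(8370 - 1*(-24211)) + (-43 + 4*(-59)) = (8370 + 24211) + (-43 - 236) = 32581 - 279 = 32302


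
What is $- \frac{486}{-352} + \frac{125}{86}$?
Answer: $\frac{21449}{7568} \approx 2.8342$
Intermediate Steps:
$- \frac{486}{-352} + \frac{125}{86} = \left(-486\right) \left(- \frac{1}{352}\right) + 125 \cdot \frac{1}{86} = \frac{243}{176} + \frac{125}{86} = \frac{21449}{7568}$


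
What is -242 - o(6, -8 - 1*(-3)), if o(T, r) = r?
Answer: -237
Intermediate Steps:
-242 - o(6, -8 - 1*(-3)) = -242 - (-8 - 1*(-3)) = -242 - (-8 + 3) = -242 - 1*(-5) = -242 + 5 = -237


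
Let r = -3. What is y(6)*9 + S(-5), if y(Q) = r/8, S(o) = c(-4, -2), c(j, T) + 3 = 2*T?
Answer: -83/8 ≈ -10.375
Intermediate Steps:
c(j, T) = -3 + 2*T
S(o) = -7 (S(o) = -3 + 2*(-2) = -3 - 4 = -7)
y(Q) = -3/8
y(6)*9 + S(-5) = -3/8*9 - 7 = -27/8 - 7 = -83/8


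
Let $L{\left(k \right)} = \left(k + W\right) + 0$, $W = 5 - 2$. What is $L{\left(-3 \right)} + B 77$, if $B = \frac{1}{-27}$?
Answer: $- \frac{77}{27} \approx -2.8519$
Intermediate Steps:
$W = 3$ ($W = 5 - 2 = 3$)
$L{\left(k \right)} = 3 + k$ ($L{\left(k \right)} = \left(k + 3\right) + 0 = \left(3 + k\right) + 0 = 3 + k$)
$B = - \frac{1}{27} \approx -0.037037$
$L{\left(-3 \right)} + B 77 = \left(3 - 3\right) - \frac{77}{27} = 0 - \frac{77}{27} = - \frac{77}{27}$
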